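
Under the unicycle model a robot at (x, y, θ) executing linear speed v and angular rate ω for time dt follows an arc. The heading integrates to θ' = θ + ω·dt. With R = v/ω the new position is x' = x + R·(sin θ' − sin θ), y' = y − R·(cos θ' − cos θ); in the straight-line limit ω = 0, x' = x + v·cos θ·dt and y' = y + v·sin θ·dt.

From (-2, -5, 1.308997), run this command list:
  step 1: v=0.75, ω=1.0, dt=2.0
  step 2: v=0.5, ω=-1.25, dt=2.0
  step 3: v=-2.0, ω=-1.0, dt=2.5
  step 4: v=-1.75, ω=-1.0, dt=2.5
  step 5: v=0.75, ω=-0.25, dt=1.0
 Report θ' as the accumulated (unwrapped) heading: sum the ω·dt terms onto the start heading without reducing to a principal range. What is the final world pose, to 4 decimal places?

(-3.6722, -0.4238, -4.4410)

step 1: θ'=3.3090 (R=0.7500) → pose (-2.8494, -4.0664, 3.3090)
step 2: θ'=0.8090 (R=-0.4000) → pose (-3.2055, -3.3959, 0.8090)
step 3: θ'=-1.6910 (R=2.0000) → pose (-6.6383, -1.7756, -1.6910)
step 4: θ'=-4.1910 (R=1.7500) → pose (-3.3834, -1.1138, -4.1910)
step 5: θ'=-4.4410 (R=-3.0000) → pose (-3.6722, -0.4238, -4.4410)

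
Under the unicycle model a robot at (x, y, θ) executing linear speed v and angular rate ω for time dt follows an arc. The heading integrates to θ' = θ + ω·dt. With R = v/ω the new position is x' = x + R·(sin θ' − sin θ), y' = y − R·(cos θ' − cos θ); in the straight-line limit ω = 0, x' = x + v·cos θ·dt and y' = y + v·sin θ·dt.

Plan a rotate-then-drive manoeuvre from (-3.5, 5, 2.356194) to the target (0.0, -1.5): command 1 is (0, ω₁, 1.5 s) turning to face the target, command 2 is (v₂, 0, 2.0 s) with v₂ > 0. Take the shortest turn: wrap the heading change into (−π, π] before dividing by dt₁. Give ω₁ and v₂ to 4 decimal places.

heading to target = atan2(-1.5−5, 0−-3.5) = -1.0769
Δθ = wrap(-1.0769 − 2.3562) = 2.8501; ω₁ = Δθ/dt₁ = 1.9001
distance = √((0−-3.5)² + (-1.5−5)²) = 7.3824; v₂ = distance/dt₂ = 3.6912

ω₁ = 1.9001, v₂ = 3.6912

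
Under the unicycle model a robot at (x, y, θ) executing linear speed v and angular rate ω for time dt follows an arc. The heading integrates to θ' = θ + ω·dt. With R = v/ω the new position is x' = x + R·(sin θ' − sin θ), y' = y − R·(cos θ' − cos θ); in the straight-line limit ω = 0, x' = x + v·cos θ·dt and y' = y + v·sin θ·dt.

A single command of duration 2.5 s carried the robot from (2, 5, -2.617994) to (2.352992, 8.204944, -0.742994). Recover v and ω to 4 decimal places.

v = -1.5000, ω = 0.7500

Δθ = -0.742994 − -2.617994 = 1.875000
ω = Δθ/dt = 1.875000/2.5 = 0.7500
R = −Δy/(cos θ' − cos θ) = -2.0000
v = R·ω = -2.0000·0.7500 = -1.5000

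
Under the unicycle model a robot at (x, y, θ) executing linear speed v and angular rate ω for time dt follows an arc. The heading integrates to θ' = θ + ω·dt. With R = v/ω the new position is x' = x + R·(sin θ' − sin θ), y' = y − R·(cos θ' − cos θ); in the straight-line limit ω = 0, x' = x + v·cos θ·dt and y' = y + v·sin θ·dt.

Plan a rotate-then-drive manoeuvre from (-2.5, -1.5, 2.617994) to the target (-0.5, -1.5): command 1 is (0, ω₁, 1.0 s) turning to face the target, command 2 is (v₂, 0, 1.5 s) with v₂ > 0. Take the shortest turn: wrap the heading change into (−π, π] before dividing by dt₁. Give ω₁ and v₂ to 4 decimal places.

ω₁ = -2.6180, v₂ = 1.3333

heading to target = atan2(-1.5−-1.5, -0.5−-2.5) = 0.0000
Δθ = wrap(0.0000 − 2.6180) = -2.6180; ω₁ = Δθ/dt₁ = -2.6180
distance = √((-0.5−-2.5)² + (-1.5−-1.5)²) = 2.0000; v₂ = distance/dt₂ = 1.3333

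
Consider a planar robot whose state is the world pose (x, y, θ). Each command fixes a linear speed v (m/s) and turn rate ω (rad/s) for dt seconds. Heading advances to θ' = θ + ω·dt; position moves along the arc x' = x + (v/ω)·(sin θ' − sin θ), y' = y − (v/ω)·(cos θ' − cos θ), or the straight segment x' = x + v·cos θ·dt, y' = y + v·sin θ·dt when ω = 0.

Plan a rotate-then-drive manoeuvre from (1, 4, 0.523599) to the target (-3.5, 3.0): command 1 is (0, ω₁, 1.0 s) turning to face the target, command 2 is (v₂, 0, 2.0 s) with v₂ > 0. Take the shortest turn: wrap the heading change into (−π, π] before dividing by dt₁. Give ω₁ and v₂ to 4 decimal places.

heading to target = atan2(3−4, -3.5−1) = -2.9229
Δθ = wrap(-2.9229 − 0.5236) = 2.8367; ω₁ = Δθ/dt₁ = 2.8367
distance = √((-3.5−1)² + (3−4)²) = 4.6098; v₂ = distance/dt₂ = 2.3049

ω₁ = 2.8367, v₂ = 2.3049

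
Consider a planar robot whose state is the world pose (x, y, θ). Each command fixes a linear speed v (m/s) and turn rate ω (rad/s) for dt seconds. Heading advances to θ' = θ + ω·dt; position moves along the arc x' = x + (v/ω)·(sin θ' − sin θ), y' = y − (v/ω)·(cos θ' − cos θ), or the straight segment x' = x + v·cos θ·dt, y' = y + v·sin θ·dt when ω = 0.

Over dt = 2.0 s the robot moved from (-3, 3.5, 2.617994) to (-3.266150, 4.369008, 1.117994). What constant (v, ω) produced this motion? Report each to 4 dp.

v = 0.5000, ω = -0.7500

Δθ = 1.117994 − 2.617994 = -1.500000
ω = Δθ/dt = -1.500000/2.0 = -0.7500
R = −Δy/(cos θ' − cos θ) = -0.6667
v = R·ω = -0.6667·-0.7500 = 0.5000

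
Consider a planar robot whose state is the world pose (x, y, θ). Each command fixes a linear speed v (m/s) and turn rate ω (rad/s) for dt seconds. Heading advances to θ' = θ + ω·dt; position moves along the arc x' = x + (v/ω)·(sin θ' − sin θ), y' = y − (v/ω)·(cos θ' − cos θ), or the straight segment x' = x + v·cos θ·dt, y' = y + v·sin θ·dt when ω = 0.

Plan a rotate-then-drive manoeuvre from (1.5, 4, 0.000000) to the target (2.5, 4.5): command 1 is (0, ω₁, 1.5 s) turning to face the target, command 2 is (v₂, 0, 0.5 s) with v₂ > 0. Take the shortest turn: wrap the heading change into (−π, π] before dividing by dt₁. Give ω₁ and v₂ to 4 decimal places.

ω₁ = 0.3091, v₂ = 2.2361

heading to target = atan2(4.5−4, 2.5−1.5) = 0.4636
Δθ = wrap(0.4636 − 0.0000) = 0.4636; ω₁ = Δθ/dt₁ = 0.3091
distance = √((2.5−1.5)² + (4.5−4)²) = 1.1180; v₂ = distance/dt₂ = 2.2361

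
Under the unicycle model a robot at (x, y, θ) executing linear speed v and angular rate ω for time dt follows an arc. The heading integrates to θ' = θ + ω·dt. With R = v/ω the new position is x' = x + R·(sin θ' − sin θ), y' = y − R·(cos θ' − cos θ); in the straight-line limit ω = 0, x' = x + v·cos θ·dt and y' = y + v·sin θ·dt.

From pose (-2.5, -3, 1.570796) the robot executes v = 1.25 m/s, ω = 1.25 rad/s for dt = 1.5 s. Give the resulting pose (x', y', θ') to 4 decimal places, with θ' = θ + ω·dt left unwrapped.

θ' = 1.5708 + 1.25·1.5 = 3.4458
R = v/ω = 1.25/1.25 = 1.0000
x' = -2.5 + 1.0000·(sin 3.4458 − sin 1.5708) = -3.7995
y' = -3 − 1.0000·(cos 3.4458 − cos 1.5708) = -2.0459

(-3.7995, -2.0459, 3.4458)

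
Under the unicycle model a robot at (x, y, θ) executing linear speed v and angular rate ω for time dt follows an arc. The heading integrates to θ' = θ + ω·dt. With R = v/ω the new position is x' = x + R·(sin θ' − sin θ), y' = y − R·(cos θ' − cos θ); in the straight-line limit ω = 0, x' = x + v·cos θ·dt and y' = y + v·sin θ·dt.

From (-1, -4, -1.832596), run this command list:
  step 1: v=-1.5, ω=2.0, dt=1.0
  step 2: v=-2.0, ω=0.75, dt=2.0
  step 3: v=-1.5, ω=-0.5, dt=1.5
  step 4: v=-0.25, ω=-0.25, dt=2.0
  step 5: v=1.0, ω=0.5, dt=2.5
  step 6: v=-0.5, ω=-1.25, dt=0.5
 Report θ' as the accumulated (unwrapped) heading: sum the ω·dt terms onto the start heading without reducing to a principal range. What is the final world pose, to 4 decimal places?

(-3.9247, -6.5913, 1.0424)

step 1: θ'=0.1674 (R=-0.7500) → pose (-1.8494, -3.0664, 0.1674)
step 2: θ'=1.6674 (R=-2.6667) → pose (-4.0593, -5.9530, 1.6674)
step 3: θ'=0.9174 (R=3.0000) → pose (-4.6632, -8.0660, 0.9174)
step 4: θ'=0.4174 (R=1.0000) → pose (-5.0519, -8.3723, 0.4174)
step 5: θ'=1.6674 (R=2.0000) → pose (-3.8720, -6.3511, 1.6674)
step 6: θ'=1.0424 (R=0.4000) → pose (-3.9247, -6.5913, 1.0424)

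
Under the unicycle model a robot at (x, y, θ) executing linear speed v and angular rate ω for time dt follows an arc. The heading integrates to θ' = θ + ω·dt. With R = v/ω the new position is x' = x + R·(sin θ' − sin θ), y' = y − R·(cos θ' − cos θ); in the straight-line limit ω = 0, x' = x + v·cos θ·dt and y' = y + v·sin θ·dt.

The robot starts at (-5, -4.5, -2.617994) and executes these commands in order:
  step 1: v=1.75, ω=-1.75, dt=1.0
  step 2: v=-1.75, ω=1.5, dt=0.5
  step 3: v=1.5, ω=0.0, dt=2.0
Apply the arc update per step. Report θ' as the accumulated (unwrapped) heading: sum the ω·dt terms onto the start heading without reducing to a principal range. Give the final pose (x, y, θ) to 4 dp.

step 1: θ'=-4.3680 (R=-1.0000) → pose (-6.4413, -3.9716, -4.3680)
step 2: θ'=-3.6180 (R=-1.1667) → pose (-5.8781, -4.6145, -3.6180)
step 3: θ'=-3.6180 (straight) → pose (-8.5441, -3.2387, -3.6180)

(-8.5441, -3.2387, -3.6180)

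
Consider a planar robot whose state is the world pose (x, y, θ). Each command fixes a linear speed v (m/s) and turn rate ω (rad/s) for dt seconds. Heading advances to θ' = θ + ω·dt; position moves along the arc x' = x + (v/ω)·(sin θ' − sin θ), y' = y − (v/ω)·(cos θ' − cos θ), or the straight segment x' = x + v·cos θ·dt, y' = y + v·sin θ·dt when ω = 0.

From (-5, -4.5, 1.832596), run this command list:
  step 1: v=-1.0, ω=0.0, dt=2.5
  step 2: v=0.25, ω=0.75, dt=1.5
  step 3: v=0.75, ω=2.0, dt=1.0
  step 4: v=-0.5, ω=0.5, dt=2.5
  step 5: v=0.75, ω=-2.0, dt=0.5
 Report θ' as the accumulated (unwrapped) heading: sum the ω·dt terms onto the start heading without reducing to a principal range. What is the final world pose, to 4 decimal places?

step 1: θ'=1.8326 (straight) → pose (-4.3530, -6.9148, 1.8326)
step 2: θ'=2.9576 (R=0.3333) → pose (-4.6139, -6.6734, 2.9576)
step 3: θ'=4.9576 (R=0.3750) → pose (-5.0463, -7.1331, 4.9576)
step 4: θ'=6.2076 (R=-1.0000) → pose (-5.9409, -6.3787, 6.2076)
step 5: θ'=5.2076 (R=-0.3750) → pose (-5.6393, -6.5744, 5.2076)

(-5.6393, -6.5744, 5.2076)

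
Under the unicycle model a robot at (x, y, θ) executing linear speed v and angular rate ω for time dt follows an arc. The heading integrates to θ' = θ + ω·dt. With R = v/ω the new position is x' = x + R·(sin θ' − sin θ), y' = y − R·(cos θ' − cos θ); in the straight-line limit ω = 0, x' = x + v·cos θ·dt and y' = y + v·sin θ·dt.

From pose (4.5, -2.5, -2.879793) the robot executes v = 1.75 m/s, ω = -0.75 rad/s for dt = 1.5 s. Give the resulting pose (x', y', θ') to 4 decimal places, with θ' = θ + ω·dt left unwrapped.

(2.1229, -1.7629, -4.0048)

θ' = -2.8798 + -0.75·1.5 = -4.0048
R = v/ω = 1.75/-0.75 = -2.3333
x' = 4.5 + -2.3333·(sin -4.0048 − sin -2.8798) = 2.1229
y' = -2.5 − -2.3333·(cos -4.0048 − cos -2.8798) = -1.7629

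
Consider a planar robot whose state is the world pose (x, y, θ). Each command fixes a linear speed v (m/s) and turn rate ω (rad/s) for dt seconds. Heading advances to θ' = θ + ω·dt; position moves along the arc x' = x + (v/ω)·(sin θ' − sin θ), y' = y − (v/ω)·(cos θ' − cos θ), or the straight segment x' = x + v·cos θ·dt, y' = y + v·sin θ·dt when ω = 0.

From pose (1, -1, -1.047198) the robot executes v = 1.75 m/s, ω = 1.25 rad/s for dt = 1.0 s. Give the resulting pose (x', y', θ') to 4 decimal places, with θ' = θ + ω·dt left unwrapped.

θ' = -1.0472 + 1.25·1.0 = 0.2028
R = v/ω = 1.75/1.25 = 1.4000
x' = 1 + 1.4000·(sin 0.2028 − sin -1.0472) = 2.4944
y' = -1 − 1.4000·(cos 0.2028 − cos -1.0472) = -1.6713

(2.4944, -1.6713, 0.2028)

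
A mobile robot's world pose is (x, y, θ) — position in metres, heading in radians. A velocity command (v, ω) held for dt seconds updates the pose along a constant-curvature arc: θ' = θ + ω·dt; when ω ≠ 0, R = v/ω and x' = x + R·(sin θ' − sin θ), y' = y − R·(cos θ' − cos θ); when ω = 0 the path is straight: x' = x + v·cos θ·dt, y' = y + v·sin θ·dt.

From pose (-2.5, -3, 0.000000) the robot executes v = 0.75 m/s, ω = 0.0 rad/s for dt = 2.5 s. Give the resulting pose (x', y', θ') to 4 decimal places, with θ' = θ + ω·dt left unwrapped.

(-0.6250, -3.0000, 0.0000)

θ' = 0.0000 + 0.0·2.5 = 0.0000
ω = 0 → straight: x' = -2.5 + 0.75·cos(0.0000)·2.5 = -0.6250
y' = -3 + 0.75·sin(0.0000)·2.5 = -3.0000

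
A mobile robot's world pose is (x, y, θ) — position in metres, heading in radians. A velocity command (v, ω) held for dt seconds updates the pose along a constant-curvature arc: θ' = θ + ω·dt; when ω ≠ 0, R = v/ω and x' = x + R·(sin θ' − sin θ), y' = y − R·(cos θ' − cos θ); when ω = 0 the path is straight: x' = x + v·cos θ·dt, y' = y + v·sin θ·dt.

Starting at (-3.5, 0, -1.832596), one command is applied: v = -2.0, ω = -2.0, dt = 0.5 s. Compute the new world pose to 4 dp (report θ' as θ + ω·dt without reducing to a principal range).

θ' = -1.8326 + -2.0·0.5 = -2.8326
R = v/ω = -2.0/-2.0 = 1.0000
x' = -3.5 + 1.0000·(sin -2.8326 − sin -1.8326) = -2.8382
y' = 0 − 1.0000·(cos -2.8326 − cos -1.8326) = 0.6938

(-2.8382, 0.6938, -2.8326)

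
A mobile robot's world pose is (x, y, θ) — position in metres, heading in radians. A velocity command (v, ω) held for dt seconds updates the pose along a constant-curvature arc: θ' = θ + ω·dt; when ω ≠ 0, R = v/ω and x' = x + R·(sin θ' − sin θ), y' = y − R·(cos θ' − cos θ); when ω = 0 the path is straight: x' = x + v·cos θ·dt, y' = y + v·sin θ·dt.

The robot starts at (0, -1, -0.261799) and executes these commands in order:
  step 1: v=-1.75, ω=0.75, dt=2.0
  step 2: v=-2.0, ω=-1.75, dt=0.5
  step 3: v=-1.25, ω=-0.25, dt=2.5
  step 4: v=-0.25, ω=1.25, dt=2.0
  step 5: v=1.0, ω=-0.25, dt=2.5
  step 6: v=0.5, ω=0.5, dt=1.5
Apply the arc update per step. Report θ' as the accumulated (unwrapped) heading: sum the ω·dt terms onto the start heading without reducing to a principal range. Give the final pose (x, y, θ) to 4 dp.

step 1: θ'=1.2382 (R=-2.3333) → pose (-2.8094, -2.4920, 1.2382)
step 2: θ'=0.3632 (R=1.1429) → pose (-3.4836, -3.1872, 0.3632)
step 3: θ'=-0.2618 (R=5.0000) → pose (-6.5540, -3.3430, -0.2618)
step 4: θ'=2.2382 (R=-0.2000) → pose (-6.7629, -3.6599, 2.2382)
step 5: θ'=1.6132 (R=-4.0000) → pose (-7.6175, -1.3537, 1.6132)
step 6: θ'=2.3632 (R=1.0000) → pose (-7.9145, -0.6841, 2.3632)

(-7.9145, -0.6841, 2.3632)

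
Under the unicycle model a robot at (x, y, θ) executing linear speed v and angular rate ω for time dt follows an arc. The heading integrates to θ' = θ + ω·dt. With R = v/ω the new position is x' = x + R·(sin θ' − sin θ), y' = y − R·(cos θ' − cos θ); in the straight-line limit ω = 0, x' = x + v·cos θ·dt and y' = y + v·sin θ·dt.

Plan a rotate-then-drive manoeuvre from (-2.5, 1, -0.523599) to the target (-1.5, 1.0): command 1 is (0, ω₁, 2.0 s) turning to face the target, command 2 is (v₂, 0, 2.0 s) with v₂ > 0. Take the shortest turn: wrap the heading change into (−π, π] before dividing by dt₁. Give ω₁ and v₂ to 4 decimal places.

ω₁ = 0.2618, v₂ = 0.5000

heading to target = atan2(1−1, -1.5−-2.5) = 0.0000
Δθ = wrap(0.0000 − -0.5236) = 0.5236; ω₁ = Δθ/dt₁ = 0.2618
distance = √((-1.5−-2.5)² + (1−1)²) = 1.0000; v₂ = distance/dt₂ = 0.5000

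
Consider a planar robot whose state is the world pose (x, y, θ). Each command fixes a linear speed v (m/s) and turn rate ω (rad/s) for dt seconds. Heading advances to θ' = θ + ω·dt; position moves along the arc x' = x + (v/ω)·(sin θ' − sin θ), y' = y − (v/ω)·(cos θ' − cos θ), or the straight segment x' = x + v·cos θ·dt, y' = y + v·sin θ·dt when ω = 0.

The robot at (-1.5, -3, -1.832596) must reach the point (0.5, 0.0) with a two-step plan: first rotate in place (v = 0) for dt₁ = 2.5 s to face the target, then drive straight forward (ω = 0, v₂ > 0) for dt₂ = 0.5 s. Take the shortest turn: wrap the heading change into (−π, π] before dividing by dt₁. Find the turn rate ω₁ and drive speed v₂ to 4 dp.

ω₁ = 1.1262, v₂ = 7.2111

heading to target = atan2(0−-3, 0.5−-1.5) = 0.9828
Δθ = wrap(0.9828 − -1.8326) = 2.8154; ω₁ = Δθ/dt₁ = 1.1262
distance = √((0.5−-1.5)² + (0−-3)²) = 3.6056; v₂ = distance/dt₂ = 7.2111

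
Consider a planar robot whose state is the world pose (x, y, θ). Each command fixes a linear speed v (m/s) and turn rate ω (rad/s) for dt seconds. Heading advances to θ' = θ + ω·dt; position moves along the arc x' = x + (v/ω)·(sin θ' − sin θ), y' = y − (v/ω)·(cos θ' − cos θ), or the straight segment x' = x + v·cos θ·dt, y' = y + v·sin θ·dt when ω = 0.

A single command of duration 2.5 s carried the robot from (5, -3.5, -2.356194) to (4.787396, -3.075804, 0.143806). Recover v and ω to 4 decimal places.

Δθ = 0.143806 − -2.356194 = 2.500000
ω = Δθ/dt = 2.500000/2.5 = 1.0000
R = −Δy/(cos θ' − cos θ) = -0.2500
v = R·ω = -0.2500·1.0000 = -0.2500

v = -0.2500, ω = 1.0000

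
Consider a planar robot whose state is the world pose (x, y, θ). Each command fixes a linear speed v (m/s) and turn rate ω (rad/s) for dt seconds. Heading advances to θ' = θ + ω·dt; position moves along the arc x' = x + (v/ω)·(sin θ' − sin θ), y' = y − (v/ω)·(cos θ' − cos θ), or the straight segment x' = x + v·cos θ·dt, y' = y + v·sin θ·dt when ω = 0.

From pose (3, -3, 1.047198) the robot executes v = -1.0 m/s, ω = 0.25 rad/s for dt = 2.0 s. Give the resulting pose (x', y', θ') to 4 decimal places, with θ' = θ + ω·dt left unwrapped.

θ' = 1.0472 + 0.25·2.0 = 1.5472
R = v/ω = -1.0/0.25 = -4.0000
x' = 3 + -4.0000·(sin 1.5472 − sin 1.0472) = 2.4652
y' = -3 − -4.0000·(cos 1.5472 − cos 1.0472) = -4.9056

(2.4652, -4.9056, 1.5472)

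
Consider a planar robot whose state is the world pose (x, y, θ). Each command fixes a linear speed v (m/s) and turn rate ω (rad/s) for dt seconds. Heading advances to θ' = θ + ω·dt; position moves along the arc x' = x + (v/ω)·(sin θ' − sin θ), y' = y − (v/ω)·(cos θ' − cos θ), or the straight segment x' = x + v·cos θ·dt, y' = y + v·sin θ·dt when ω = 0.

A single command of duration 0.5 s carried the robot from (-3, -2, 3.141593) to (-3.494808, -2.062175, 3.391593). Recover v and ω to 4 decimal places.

Δθ = 3.391593 − 3.141593 = 0.250000
ω = Δθ/dt = 0.250000/0.5 = 0.5000
R = Δx/(sin θ' − sin θ) = 2.0000
v = R·ω = 2.0000·0.5000 = 1.0000

v = 1.0000, ω = 0.5000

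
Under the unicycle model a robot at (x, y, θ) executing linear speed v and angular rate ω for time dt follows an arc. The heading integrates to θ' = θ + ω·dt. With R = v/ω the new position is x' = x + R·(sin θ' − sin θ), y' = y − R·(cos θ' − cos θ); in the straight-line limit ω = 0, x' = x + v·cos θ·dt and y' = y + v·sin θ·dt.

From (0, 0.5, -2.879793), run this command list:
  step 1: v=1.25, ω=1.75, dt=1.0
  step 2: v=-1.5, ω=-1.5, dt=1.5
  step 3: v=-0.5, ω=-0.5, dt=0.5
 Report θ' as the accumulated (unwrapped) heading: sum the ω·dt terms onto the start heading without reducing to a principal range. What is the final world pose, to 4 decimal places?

(0.9123, 0.8152, -3.6298)

step 1: θ'=-1.1298 (R=0.7143) → pose (-0.4611, -0.4948, -1.1298)
step 2: θ'=-3.3798 (R=1.0000) → pose (0.6792, 0.9038, -3.3798)
step 3: θ'=-3.6298 (R=1.0000) → pose (0.9123, 0.8152, -3.6298)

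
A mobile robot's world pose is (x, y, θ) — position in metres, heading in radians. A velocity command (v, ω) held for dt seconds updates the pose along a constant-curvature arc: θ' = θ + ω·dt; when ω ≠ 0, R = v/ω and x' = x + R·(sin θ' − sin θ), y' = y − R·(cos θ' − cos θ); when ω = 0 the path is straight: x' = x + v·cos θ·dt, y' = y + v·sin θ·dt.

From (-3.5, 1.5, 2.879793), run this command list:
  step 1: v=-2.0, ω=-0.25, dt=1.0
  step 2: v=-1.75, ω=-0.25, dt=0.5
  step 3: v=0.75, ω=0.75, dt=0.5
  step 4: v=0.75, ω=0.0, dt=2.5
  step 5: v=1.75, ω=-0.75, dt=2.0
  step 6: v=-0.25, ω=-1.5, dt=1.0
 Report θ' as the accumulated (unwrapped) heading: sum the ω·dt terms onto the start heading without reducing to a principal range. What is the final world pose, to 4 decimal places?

(-4.9360, 3.4827, -0.1202)

step 1: θ'=2.6298 (R=8.0000) → pose (-1.6526, 0.7475, 2.6298)
step 2: θ'=2.5048 (R=7.0000) → pose (-0.9184, 0.2725, 2.5048)
step 3: θ'=2.8798 (R=1.0000) → pose (-1.2542, 0.4344, 2.8798)
step 4: θ'=2.8798 (straight) → pose (-3.0653, 0.9197, 2.8798)
step 5: θ'=1.3798 (R=-2.3333) → pose (-4.7523, 3.6165, 1.3798)
step 6: θ'=-0.1202 (R=0.1667) → pose (-4.9360, 3.4827, -0.1202)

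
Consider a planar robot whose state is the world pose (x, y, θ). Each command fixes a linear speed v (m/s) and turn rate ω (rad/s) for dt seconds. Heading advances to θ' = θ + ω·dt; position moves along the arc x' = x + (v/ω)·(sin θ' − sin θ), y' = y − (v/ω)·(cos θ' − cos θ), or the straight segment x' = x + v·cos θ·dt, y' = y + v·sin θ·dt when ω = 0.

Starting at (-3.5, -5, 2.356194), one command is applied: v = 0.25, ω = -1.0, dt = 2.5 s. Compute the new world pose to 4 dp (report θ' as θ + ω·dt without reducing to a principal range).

(-3.2874, -4.5758, -0.1438)

θ' = 2.3562 + -1.0·2.5 = -0.1438
R = v/ω = 0.25/-1.0 = -0.2500
x' = -3.5 + -0.2500·(sin -0.1438 − sin 2.3562) = -3.2874
y' = -5 − -0.2500·(cos -0.1438 − cos 2.3562) = -4.5758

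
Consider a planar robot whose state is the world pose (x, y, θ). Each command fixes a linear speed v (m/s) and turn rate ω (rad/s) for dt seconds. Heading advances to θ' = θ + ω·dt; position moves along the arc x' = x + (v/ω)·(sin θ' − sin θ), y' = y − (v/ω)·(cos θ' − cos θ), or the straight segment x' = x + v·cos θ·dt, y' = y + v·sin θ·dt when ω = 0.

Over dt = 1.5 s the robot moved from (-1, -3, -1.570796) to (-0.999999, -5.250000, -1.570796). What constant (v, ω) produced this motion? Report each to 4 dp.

Δθ = -1.570796 − -1.570796 = 0.000000
ω = Δθ/dt = 0.000000/1.5 = 0.0000
ω = 0 → v = (Δx·cos θ + Δy·sin θ)/dt = 1.5000

v = 1.5000, ω = 0.0000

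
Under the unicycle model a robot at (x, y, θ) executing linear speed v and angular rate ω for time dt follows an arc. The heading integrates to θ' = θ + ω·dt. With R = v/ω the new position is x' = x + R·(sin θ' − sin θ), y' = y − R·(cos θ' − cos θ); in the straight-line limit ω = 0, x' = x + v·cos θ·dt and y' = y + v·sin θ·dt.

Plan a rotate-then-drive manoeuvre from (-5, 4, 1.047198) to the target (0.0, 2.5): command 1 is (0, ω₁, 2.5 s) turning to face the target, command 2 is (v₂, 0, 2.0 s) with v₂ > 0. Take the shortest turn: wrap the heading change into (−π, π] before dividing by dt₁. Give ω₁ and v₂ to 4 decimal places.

ω₁ = -0.5355, v₂ = 2.6101

heading to target = atan2(2.5−4, 0−-5) = -0.2915
Δθ = wrap(-0.2915 − 1.0472) = -1.3387; ω₁ = Δθ/dt₁ = -0.5355
distance = √((0−-5)² + (2.5−4)²) = 5.2202; v₂ = distance/dt₂ = 2.6101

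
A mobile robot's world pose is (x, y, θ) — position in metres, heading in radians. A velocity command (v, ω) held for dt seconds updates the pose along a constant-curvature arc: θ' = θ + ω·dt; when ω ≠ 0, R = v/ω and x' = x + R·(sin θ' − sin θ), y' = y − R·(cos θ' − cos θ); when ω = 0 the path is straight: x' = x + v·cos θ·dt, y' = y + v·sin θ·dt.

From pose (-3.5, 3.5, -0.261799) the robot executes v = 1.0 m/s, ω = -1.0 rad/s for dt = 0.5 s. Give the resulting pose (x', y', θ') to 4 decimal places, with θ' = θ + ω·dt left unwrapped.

(-3.0686, 3.2577, -0.7618)

θ' = -0.2618 + -1.0·0.5 = -0.7618
R = v/ω = 1.0/-1.0 = -1.0000
x' = -3.5 + -1.0000·(sin -0.7618 − sin -0.2618) = -3.0686
y' = 3.5 − -1.0000·(cos -0.7618 − cos -0.2618) = 3.2577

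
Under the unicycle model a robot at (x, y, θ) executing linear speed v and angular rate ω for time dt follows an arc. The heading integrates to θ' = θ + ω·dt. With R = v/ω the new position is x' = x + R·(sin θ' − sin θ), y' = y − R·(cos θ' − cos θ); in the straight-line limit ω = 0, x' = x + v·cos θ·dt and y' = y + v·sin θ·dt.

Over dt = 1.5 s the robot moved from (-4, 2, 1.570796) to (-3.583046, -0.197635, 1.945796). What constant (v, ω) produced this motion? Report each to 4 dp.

Δθ = 1.945796 − 1.570796 = 0.375000
ω = Δθ/dt = 0.375000/1.5 = 0.2500
R = −Δy/(cos θ' − cos θ) = -6.0000
v = R·ω = -6.0000·0.2500 = -1.5000

v = -1.5000, ω = 0.2500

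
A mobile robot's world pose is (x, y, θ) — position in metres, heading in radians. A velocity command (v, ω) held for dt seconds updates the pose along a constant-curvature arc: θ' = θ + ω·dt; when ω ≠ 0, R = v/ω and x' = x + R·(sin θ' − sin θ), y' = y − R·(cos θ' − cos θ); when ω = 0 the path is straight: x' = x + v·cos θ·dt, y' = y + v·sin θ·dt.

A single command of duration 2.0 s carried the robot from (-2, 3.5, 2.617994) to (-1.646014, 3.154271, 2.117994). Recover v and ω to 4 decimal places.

Δθ = 2.117994 − 2.617994 = -0.500000
ω = Δθ/dt = -0.500000/2.0 = -0.2500
R = Δx/(sin θ' − sin θ) = 1.0000
v = R·ω = 1.0000·-0.2500 = -0.2500

v = -0.2500, ω = -0.2500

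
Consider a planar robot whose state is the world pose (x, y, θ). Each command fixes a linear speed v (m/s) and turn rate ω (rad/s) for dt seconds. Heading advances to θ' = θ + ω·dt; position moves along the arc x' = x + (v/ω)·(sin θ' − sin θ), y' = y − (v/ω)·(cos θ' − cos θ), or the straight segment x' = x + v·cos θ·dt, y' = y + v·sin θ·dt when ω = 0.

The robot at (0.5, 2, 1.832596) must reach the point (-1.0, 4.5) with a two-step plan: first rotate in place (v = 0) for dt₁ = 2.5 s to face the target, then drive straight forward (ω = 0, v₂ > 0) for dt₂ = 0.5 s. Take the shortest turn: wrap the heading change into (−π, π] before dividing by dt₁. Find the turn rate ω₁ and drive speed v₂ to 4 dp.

heading to target = atan2(4.5−2, -1−0.5) = 2.1112
Δθ = wrap(2.1112 − 1.8326) = 0.2786; ω₁ = Δθ/dt₁ = 0.1114
distance = √((-1−0.5)² + (4.5−2)²) = 2.9155; v₂ = distance/dt₂ = 5.8310

ω₁ = 0.1114, v₂ = 5.8310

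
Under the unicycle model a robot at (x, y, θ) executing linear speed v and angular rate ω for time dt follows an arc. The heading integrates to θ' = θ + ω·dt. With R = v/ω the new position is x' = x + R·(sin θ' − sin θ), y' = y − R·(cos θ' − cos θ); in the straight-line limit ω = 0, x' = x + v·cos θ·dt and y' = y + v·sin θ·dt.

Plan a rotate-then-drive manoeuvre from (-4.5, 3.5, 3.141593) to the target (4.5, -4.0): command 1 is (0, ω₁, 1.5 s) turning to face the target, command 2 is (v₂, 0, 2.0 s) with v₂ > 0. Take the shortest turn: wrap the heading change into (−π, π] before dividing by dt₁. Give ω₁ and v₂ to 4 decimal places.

ω₁ = 1.6312, v₂ = 5.8577

heading to target = atan2(-4−3.5, 4.5−-4.5) = -0.6947
Δθ = wrap(-0.6947 − 3.1416) = 2.4469; ω₁ = Δθ/dt₁ = 1.6312
distance = √((4.5−-4.5)² + (-4−3.5)²) = 11.7154; v₂ = distance/dt₂ = 5.8577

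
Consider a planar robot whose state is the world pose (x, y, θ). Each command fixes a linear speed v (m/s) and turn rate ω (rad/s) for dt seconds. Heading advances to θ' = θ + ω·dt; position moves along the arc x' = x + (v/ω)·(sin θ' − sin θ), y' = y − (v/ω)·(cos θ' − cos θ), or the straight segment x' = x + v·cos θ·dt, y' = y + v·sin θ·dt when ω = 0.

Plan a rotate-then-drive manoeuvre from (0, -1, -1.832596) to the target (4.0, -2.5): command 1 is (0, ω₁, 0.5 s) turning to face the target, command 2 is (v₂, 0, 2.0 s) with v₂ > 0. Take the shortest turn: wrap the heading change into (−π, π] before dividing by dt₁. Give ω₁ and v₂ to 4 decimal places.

ω₁ = 2.9477, v₂ = 2.1360

heading to target = atan2(-2.5−-1, 4−0) = -0.3588
Δθ = wrap(-0.3588 − -1.8326) = 1.4738; ω₁ = Δθ/dt₁ = 2.9477
distance = √((4−0)² + (-2.5−-1)²) = 4.2720; v₂ = distance/dt₂ = 2.1360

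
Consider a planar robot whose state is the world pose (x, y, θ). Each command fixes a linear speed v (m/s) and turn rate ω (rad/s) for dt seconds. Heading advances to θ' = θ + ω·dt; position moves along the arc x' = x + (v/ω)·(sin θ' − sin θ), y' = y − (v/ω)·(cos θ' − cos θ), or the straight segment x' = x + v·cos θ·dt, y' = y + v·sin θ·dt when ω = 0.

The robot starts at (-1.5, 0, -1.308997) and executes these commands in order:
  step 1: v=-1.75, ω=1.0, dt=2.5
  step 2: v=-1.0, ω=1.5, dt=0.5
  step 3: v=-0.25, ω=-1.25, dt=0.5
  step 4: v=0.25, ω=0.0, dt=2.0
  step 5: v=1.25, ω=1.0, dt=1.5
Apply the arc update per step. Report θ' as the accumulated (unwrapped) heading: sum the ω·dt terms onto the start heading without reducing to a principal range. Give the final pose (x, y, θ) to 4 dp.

step 1: θ'=1.1910 (R=-1.7500) → pose (-4.8157, 0.1958, 1.1910)
step 2: θ'=1.9410 (R=-0.6667) → pose (-4.8180, -0.2925, 1.9410)
step 3: θ'=1.3160 (R=0.2000) → pose (-4.8109, -0.4153, 1.3160)
step 4: θ'=1.3160 (straight) → pose (-4.6849, 0.0686, 1.3160)
step 5: θ'=2.8160 (R=1.2500) → pose (-5.4947, 1.5680, 2.8160)

(-5.4947, 1.5680, 2.8160)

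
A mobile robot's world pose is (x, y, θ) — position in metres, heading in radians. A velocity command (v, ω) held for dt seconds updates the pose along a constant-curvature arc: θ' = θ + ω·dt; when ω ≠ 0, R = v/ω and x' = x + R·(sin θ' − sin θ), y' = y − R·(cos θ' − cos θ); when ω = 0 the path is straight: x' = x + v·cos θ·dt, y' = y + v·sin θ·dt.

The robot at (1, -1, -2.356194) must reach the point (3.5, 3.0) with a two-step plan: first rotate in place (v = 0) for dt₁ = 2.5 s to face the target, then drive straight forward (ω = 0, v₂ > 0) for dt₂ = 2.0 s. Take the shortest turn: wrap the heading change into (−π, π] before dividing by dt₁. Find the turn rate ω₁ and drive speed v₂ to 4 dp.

ω₁ = -1.1659, v₂ = 2.3585

heading to target = atan2(3−-1, 3.5−1) = 1.0122
Δθ = wrap(1.0122 − -2.3562) = -2.9148; ω₁ = Δθ/dt₁ = -1.1659
distance = √((3.5−1)² + (3−-1)²) = 4.7170; v₂ = distance/dt₂ = 2.3585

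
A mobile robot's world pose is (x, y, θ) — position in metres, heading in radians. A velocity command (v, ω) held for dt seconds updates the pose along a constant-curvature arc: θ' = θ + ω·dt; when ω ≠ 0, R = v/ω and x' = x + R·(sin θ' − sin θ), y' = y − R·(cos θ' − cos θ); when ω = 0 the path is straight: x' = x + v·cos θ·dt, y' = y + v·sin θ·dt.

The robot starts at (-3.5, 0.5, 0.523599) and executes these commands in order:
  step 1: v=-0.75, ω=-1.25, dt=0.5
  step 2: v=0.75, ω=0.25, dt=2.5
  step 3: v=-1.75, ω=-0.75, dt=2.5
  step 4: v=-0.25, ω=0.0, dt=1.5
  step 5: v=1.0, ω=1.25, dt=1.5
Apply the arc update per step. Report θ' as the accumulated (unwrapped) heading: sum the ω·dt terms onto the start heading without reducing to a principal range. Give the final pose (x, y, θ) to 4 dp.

(-4.4019, 2.1694, 0.5236)

step 1: θ'=-0.1014 (R=0.6000) → pose (-3.8607, 0.4227, -0.1014)
step 2: θ'=0.5236 (R=3.0000) → pose (-2.0571, 0.8092, 0.5236)
step 3: θ'=-1.3514 (R=2.3333) → pose (-5.5011, 2.3221, -1.3514)
step 4: θ'=-1.3514 (straight) → pose (-5.5827, 2.6881, -1.3514)
step 5: θ'=0.5236 (R=0.8000) → pose (-4.4019, 2.1694, 0.5236)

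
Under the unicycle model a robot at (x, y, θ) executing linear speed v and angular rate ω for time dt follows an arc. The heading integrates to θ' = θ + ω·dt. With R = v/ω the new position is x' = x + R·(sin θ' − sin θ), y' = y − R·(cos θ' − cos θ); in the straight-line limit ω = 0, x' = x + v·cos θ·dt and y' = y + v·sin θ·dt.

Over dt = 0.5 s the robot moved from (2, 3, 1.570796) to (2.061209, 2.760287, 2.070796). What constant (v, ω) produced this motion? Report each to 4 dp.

v = -0.5000, ω = 1.0000

Δθ = 2.070796 − 1.570796 = 0.500000
ω = Δθ/dt = 0.500000/0.5 = 1.0000
R = −Δy/(cos θ' − cos θ) = -0.5000
v = R·ω = -0.5000·1.0000 = -0.5000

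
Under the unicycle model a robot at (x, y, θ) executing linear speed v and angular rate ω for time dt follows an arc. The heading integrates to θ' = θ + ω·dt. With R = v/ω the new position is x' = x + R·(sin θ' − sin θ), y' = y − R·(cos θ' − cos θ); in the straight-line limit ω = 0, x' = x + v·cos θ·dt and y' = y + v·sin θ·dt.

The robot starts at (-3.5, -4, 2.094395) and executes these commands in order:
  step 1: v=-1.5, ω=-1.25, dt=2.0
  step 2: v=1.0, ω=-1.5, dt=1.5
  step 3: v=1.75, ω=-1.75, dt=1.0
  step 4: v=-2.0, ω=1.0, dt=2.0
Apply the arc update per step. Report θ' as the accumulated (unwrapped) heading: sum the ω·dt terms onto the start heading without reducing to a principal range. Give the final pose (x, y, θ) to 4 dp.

(-3.1355, -7.2008, -2.4056)

step 1: θ'=-0.4056 (R=1.2000) → pose (-5.0127, -5.7026, -0.4056)
step 2: θ'=-2.6556 (R=-0.6667) → pose (-4.9644, -6.9047, -2.6556)
step 3: θ'=-4.4056 (R=-1.0000) → pose (-6.3848, -6.3225, -4.4056)
step 4: θ'=-2.4056 (R=-2.0000) → pose (-3.1355, -7.2008, -2.4056)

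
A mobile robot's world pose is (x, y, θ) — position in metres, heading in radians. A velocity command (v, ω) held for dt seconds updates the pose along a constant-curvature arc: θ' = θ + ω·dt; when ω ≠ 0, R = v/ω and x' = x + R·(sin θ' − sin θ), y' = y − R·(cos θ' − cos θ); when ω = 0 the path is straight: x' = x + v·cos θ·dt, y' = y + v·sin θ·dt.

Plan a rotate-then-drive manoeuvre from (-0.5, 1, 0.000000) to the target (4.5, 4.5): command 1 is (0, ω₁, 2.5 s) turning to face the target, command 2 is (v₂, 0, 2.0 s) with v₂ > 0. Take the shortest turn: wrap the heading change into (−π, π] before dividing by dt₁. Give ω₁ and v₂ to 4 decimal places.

heading to target = atan2(4.5−1, 4.5−-0.5) = 0.6107
Δθ = wrap(0.6107 − 0.0000) = 0.6107; ω₁ = Δθ/dt₁ = 0.2443
distance = √((4.5−-0.5)² + (4.5−1)²) = 6.1033; v₂ = distance/dt₂ = 3.0516

ω₁ = 0.2443, v₂ = 3.0516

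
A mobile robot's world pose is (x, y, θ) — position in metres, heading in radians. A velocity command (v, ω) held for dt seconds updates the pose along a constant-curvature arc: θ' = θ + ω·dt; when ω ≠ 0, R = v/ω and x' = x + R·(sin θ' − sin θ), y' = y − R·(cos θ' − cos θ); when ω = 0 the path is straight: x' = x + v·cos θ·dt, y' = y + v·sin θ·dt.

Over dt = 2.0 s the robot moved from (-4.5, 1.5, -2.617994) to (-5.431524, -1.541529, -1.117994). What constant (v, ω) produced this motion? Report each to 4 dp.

Δθ = -1.117994 − -2.617994 = 1.500000
ω = Δθ/dt = 1.500000/2.0 = 0.7500
R = −Δy/(cos θ' − cos θ) = 2.3333
v = R·ω = 2.3333·0.7500 = 1.7500

v = 1.7500, ω = 0.7500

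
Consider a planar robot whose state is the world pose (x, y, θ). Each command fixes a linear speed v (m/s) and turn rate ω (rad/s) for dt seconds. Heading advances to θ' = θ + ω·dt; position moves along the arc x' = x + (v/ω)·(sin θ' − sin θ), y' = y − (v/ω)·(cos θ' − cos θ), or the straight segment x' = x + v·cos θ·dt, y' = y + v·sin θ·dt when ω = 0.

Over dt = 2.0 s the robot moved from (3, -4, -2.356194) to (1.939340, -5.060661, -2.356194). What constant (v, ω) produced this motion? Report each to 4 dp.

Δθ = -2.356194 − -2.356194 = 0.000000
ω = Δθ/dt = 0.000000/2.0 = 0.0000
ω = 0 → v = (Δx·cos θ + Δy·sin θ)/dt = 0.7500

v = 0.7500, ω = 0.0000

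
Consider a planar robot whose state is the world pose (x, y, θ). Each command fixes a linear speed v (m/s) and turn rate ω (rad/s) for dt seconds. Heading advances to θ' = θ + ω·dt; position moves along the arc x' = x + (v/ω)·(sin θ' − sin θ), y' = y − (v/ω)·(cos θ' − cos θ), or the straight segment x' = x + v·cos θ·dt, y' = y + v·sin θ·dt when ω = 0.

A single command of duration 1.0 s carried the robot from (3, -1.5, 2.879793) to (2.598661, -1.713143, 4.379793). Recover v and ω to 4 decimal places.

Δθ = 4.379793 − 2.879793 = 1.500000
ω = Δθ/dt = 1.500000/1.0 = 1.5000
R = Δx/(sin θ' − sin θ) = 0.3333
v = R·ω = 0.3333·1.5000 = 0.5000

v = 0.5000, ω = 1.5000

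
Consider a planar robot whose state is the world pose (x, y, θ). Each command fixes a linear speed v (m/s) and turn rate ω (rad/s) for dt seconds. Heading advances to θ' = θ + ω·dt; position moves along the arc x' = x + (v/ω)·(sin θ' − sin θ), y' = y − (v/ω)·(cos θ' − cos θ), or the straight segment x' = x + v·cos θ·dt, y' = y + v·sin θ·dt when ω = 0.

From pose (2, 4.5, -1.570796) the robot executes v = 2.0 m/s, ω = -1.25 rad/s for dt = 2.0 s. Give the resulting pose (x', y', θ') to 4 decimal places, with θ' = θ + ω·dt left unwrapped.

θ' = -1.5708 + -1.25·2.0 = -4.0708
R = v/ω = 2.0/-1.25 = -1.6000
x' = 2 + -1.6000·(sin -4.0708 − sin -1.5708) = -0.8818
y' = 4.5 − -1.6000·(cos -4.0708 − cos -1.5708) = 3.5424

(-0.8818, 3.5424, -4.0708)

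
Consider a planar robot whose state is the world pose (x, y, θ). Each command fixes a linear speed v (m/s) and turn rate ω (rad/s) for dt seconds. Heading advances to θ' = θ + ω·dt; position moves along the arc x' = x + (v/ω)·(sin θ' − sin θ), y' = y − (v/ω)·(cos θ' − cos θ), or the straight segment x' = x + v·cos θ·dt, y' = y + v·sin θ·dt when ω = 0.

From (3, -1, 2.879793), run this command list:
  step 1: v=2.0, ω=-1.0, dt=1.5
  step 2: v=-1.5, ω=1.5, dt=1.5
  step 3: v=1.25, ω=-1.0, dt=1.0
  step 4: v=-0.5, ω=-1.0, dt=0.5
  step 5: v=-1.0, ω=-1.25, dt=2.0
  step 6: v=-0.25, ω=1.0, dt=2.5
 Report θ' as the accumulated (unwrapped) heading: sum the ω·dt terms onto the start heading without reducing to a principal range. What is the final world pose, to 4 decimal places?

(0.7153, -1.4538, 2.1298)

step 1: θ'=1.3798 (R=-2.0000) → pose (1.5540, 1.3115, 1.3798)
step 2: θ'=3.6298 (R=-1.0000) → pose (3.0049, 0.2385, 3.6298)
step 3: θ'=2.6298 (R=-1.2500) → pose (1.8064, 0.2527, 2.6298)
step 4: θ'=2.1298 (R=0.5000) → pose (1.9854, 0.0819, 2.1298)
step 5: θ'=-0.3702 (R=0.8000) → pose (1.0177, -1.0882, -0.3702)
step 6: θ'=2.1298 (R=-0.2500) → pose (0.7153, -1.4538, 2.1298)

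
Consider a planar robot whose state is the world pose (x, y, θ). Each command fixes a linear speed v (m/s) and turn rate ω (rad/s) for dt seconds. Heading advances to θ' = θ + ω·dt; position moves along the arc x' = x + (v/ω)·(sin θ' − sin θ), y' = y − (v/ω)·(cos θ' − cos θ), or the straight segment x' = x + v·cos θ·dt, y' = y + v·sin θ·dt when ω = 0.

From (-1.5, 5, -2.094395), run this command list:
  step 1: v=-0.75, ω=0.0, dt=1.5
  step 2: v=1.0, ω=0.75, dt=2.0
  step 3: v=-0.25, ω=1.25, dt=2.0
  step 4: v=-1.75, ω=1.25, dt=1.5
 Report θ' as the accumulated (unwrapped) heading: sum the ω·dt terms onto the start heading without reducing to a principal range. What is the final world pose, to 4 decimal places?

(1.3269, 3.3078, 3.7806)

step 1: θ'=-2.0944 (straight) → pose (-0.9375, 5.9743, -2.0944)
step 2: θ'=-0.5944 (R=1.3333) → pose (-0.5295, 4.2030, -0.5944)
step 3: θ'=1.9056 (R=-0.2000) → pose (-0.8304, 3.9715, 1.9056)
step 4: θ'=3.7806 (R=-1.4000) → pose (1.3269, 3.3078, 3.7806)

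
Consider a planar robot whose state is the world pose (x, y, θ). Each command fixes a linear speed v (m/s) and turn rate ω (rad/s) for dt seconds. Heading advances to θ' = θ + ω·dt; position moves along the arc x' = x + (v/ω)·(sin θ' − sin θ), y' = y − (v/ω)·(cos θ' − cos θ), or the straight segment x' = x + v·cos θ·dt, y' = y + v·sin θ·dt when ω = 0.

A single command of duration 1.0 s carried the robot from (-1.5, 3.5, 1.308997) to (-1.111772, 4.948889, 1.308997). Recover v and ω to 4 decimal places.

v = 1.5000, ω = 0.0000

Δθ = 1.308997 − 1.308997 = 0.000000
ω = Δθ/dt = 0.000000/1.0 = 0.0000
ω = 0 → v = (Δx·cos θ + Δy·sin θ)/dt = 1.5000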